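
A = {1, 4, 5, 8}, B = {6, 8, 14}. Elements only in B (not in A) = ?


A = {1, 4, 5, 8}
B = {6, 8, 14}
Region: only in B (not in A)
Elements: {6, 14}

Elements only in B (not in A): {6, 14}


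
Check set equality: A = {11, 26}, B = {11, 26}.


Two sets are equal iff they have exactly the same elements.
A = {11, 26}
B = {11, 26}
Same elements → A = B

Yes, A = B


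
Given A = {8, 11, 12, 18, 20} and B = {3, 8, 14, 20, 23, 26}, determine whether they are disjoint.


Disjoint means A ∩ B = ∅.
A ∩ B = {8, 20}
A ∩ B ≠ ∅, so A and B are NOT disjoint.

No, A and B are not disjoint (A ∩ B = {8, 20})


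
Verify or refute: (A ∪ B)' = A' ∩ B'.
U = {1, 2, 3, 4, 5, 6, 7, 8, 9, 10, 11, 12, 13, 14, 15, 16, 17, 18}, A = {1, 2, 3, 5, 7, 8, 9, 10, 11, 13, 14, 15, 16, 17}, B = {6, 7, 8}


LHS: A ∪ B = {1, 2, 3, 5, 6, 7, 8, 9, 10, 11, 13, 14, 15, 16, 17}
(A ∪ B)' = U \ (A ∪ B) = {4, 12, 18}
A' = {4, 6, 12, 18}, B' = {1, 2, 3, 4, 5, 9, 10, 11, 12, 13, 14, 15, 16, 17, 18}
Claimed RHS: A' ∩ B' = {4, 12, 18}
Identity is VALID: LHS = RHS = {4, 12, 18} ✓

Identity is valid. (A ∪ B)' = A' ∩ B' = {4, 12, 18}


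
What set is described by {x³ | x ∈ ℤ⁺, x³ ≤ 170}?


Checking each candidate:
Condition: positive perfect cubes ≤ 170
Result = {1, 8, 27, 64, 125}

{1, 8, 27, 64, 125}


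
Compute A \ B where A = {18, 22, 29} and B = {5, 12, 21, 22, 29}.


A \ B = elements in A but not in B
A = {18, 22, 29}
B = {5, 12, 21, 22, 29}
Remove from A any elements in B
A \ B = {18}

A \ B = {18}


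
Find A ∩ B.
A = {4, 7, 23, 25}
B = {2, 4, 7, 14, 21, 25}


A ∩ B = elements in both A and B
A = {4, 7, 23, 25}
B = {2, 4, 7, 14, 21, 25}
A ∩ B = {4, 7, 25}

A ∩ B = {4, 7, 25}


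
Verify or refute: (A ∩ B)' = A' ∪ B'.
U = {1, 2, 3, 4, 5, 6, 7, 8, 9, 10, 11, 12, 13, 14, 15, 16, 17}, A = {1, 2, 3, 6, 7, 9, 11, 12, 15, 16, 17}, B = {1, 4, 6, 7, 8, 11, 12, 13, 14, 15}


LHS: A ∩ B = {1, 6, 7, 11, 12, 15}
(A ∩ B)' = U \ (A ∩ B) = {2, 3, 4, 5, 8, 9, 10, 13, 14, 16, 17}
A' = {4, 5, 8, 10, 13, 14}, B' = {2, 3, 5, 9, 10, 16, 17}
Claimed RHS: A' ∪ B' = {2, 3, 4, 5, 8, 9, 10, 13, 14, 16, 17}
Identity is VALID: LHS = RHS = {2, 3, 4, 5, 8, 9, 10, 13, 14, 16, 17} ✓

Identity is valid. (A ∩ B)' = A' ∪ B' = {2, 3, 4, 5, 8, 9, 10, 13, 14, 16, 17}


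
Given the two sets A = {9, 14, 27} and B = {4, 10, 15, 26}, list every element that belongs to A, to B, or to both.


A ∪ B = all elements in A or B (or both)
A = {9, 14, 27}
B = {4, 10, 15, 26}
A ∪ B = {4, 9, 10, 14, 15, 26, 27}

A ∪ B = {4, 9, 10, 14, 15, 26, 27}


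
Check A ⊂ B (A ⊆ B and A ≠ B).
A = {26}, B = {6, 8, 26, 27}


A ⊂ B requires: A ⊆ B AND A ≠ B.
A ⊆ B? Yes
A = B? No
A ⊂ B: Yes (A is a proper subset of B)

Yes, A ⊂ B


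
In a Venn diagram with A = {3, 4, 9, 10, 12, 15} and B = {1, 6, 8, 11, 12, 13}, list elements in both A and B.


A = {3, 4, 9, 10, 12, 15}
B = {1, 6, 8, 11, 12, 13}
Region: in both A and B
Elements: {12}

Elements in both A and B: {12}


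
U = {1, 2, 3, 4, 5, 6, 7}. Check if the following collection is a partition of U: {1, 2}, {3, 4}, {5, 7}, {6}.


A partition requires: (1) non-empty parts, (2) pairwise disjoint, (3) union = U
Parts: {1, 2}, {3, 4}, {5, 7}, {6}
Union of parts: {1, 2, 3, 4, 5, 6, 7}
U = {1, 2, 3, 4, 5, 6, 7}
All non-empty? True
Pairwise disjoint? True
Covers U? True

Yes, valid partition


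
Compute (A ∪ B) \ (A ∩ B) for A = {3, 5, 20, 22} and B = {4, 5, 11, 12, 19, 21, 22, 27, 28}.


A △ B = (A \ B) ∪ (B \ A) = elements in exactly one of A or B
A \ B = {3, 20}
B \ A = {4, 11, 12, 19, 21, 27, 28}
A △ B = {3, 4, 11, 12, 19, 20, 21, 27, 28}

A △ B = {3, 4, 11, 12, 19, 20, 21, 27, 28}


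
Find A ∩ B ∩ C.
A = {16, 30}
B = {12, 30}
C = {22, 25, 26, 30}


A ∩ B = {30}
(A ∩ B) ∩ C = {30}

A ∩ B ∩ C = {30}


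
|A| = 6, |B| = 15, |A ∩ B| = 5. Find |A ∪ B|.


|A ∪ B| = |A| + |B| - |A ∩ B|
= 6 + 15 - 5
= 16

|A ∪ B| = 16


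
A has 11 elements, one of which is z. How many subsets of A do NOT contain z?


Subsets of A avoiding z are subsets of A \ {z}, which has 10 elements.
Count = 2^(n-1) = 2^10
= 1024

Number of subsets avoiding z = 1024


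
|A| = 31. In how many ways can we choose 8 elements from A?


C(n,k) = n! / (k!(n-k)!)
C(31,8) = 31! / (8!23!)
= 7888725

C(31,8) = 7888725


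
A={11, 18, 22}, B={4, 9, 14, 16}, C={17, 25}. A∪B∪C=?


A ∪ B = {4, 9, 11, 14, 16, 18, 22}
(A ∪ B) ∪ C = {4, 9, 11, 14, 16, 17, 18, 22, 25}

A ∪ B ∪ C = {4, 9, 11, 14, 16, 17, 18, 22, 25}


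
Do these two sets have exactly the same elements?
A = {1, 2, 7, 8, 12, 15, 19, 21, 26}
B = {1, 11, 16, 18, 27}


Two sets are equal iff they have exactly the same elements.
A = {1, 2, 7, 8, 12, 15, 19, 21, 26}
B = {1, 11, 16, 18, 27}
Differences: {2, 7, 8, 11, 12, 15, 16, 18, 19, 21, 26, 27}
A ≠ B

No, A ≠ B


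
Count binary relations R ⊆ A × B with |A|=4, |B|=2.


A relation from A to B is any subset of A × B.
|A × B| = 4 × 2 = 8
# relations = 2^|A × B| = 2^8 = 256

Number of relations = 256


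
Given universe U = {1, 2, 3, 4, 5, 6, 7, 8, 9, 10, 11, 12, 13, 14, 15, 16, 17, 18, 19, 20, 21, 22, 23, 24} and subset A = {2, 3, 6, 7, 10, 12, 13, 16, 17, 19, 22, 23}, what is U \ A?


Aᶜ = U \ A = elements in U but not in A
U = {1, 2, 3, 4, 5, 6, 7, 8, 9, 10, 11, 12, 13, 14, 15, 16, 17, 18, 19, 20, 21, 22, 23, 24}
A = {2, 3, 6, 7, 10, 12, 13, 16, 17, 19, 22, 23}
Aᶜ = {1, 4, 5, 8, 9, 11, 14, 15, 18, 20, 21, 24}

Aᶜ = {1, 4, 5, 8, 9, 11, 14, 15, 18, 20, 21, 24}


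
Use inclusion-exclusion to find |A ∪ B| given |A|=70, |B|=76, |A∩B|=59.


|A ∪ B| = |A| + |B| - |A ∩ B|
= 70 + 76 - 59
= 87

|A ∪ B| = 87


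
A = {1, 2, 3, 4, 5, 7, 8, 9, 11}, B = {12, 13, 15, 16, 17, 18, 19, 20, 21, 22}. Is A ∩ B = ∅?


Disjoint means A ∩ B = ∅.
A ∩ B = ∅
A ∩ B = ∅, so A and B are disjoint.

Yes, A and B are disjoint


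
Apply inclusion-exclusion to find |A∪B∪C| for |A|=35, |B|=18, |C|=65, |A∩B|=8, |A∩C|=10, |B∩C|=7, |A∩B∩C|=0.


|A∪B∪C| = |A|+|B|+|C| - |A∩B|-|A∩C|-|B∩C| + |A∩B∩C|
= 35+18+65 - 8-10-7 + 0
= 118 - 25 + 0
= 93

|A ∪ B ∪ C| = 93


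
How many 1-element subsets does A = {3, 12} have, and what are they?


|A| = 2, so A has C(2,1) = 2 subsets of size 1.
Enumerate by choosing 1 elements from A at a time:
{3}, {12}

1-element subsets (2 total): {3}, {12}


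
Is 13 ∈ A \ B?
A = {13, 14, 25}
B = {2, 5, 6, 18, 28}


A = {13, 14, 25}, B = {2, 5, 6, 18, 28}
A \ B = elements in A but not in B
A \ B = {13, 14, 25}
Checking if 13 ∈ A \ B
13 is in A \ B → True

13 ∈ A \ B


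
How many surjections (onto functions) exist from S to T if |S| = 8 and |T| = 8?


n = |S| = 8, k = |T| = 8. Surjections via inclusion-exclusion:
S(n,k) = Σ(-1)^i × C(k,i) × (k-i)^n, i=0 to k
i=0: (-1)^0×C(8,0)×8^8 = 16777216
i=1: (-1)^1×C(8,1)×7^8 = -46118408
i=2: (-1)^2×C(8,2)×6^8 = 47029248
i=3: (-1)^3×C(8,3)×5^8 = -21875000
i=4: (-1)^4×C(8,4)×4^8 = 4587520
i=5: (-1)^5×C(8,5)×3^8 = -367416
i=6: (-1)^6×C(8,6)×2^8 = 7168
i=7: (-1)^7×C(8,7)×1^8 = -8
i=8: (-1)^8×C(8,8)×0^8 = 0
Total = 40320

Number of surjections = 40320


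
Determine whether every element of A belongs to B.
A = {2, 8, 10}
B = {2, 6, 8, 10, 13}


A ⊆ B means every element of A is in B.
All elements of A are in B.
So A ⊆ B.

Yes, A ⊆ B


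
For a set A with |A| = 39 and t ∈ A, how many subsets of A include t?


Subsets of A containing t correspond to subsets of A \ {t}, which has 38 elements.
Count = 2^(n-1) = 2^38
= 274877906944

Number of subsets containing t = 274877906944


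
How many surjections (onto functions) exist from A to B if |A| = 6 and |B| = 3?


n = |A| = 6, k = |B| = 3. Surjections via inclusion-exclusion:
S(n,k) = Σ(-1)^i × C(k,i) × (k-i)^n, i=0 to k
i=0: (-1)^0×C(3,0)×3^6 = 729
i=1: (-1)^1×C(3,1)×2^6 = -192
i=2: (-1)^2×C(3,2)×1^6 = 3
i=3: (-1)^3×C(3,3)×0^6 = 0
Total = 540

Number of surjections = 540


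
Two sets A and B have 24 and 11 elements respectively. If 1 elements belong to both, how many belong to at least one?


|A ∪ B| = |A| + |B| - |A ∩ B|
= 24 + 11 - 1
= 34

|A ∪ B| = 34


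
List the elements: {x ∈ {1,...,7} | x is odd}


Checking each candidate:
Condition: odd numbers in {1,...,7}
Result = {1, 3, 5, 7}

{1, 3, 5, 7}


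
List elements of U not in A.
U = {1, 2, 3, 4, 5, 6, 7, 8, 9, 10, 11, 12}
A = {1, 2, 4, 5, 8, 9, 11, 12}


Aᶜ = U \ A = elements in U but not in A
U = {1, 2, 3, 4, 5, 6, 7, 8, 9, 10, 11, 12}
A = {1, 2, 4, 5, 8, 9, 11, 12}
Aᶜ = {3, 6, 7, 10}

Aᶜ = {3, 6, 7, 10}


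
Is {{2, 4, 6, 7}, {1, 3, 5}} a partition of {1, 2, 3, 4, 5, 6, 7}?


A partition requires: (1) non-empty parts, (2) pairwise disjoint, (3) union = U
Parts: {2, 4, 6, 7}, {1, 3, 5}
Union of parts: {1, 2, 3, 4, 5, 6, 7}
U = {1, 2, 3, 4, 5, 6, 7}
All non-empty? True
Pairwise disjoint? True
Covers U? True

Yes, valid partition


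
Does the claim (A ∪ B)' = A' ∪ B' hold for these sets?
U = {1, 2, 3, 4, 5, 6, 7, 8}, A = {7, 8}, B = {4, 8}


LHS: A ∪ B = {4, 7, 8}
(A ∪ B)' = U \ (A ∪ B) = {1, 2, 3, 5, 6}
A' = {1, 2, 3, 4, 5, 6}, B' = {1, 2, 3, 5, 6, 7}
Claimed RHS: A' ∪ B' = {1, 2, 3, 4, 5, 6, 7}
Identity is INVALID: LHS = {1, 2, 3, 5, 6} but the RHS claimed here equals {1, 2, 3, 4, 5, 6, 7}. The correct form is (A ∪ B)' = A' ∩ B'.

Identity is invalid: (A ∪ B)' = {1, 2, 3, 5, 6} but A' ∪ B' = {1, 2, 3, 4, 5, 6, 7}. The correct De Morgan law is (A ∪ B)' = A' ∩ B'.


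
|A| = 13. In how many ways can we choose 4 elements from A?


C(n,k) = n! / (k!(n-k)!)
C(13,4) = 13! / (4!9!)
= 715

C(13,4) = 715


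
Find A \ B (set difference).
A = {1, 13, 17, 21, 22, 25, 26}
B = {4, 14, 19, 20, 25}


A \ B = elements in A but not in B
A = {1, 13, 17, 21, 22, 25, 26}
B = {4, 14, 19, 20, 25}
Remove from A any elements in B
A \ B = {1, 13, 17, 21, 22, 26}

A \ B = {1, 13, 17, 21, 22, 26}


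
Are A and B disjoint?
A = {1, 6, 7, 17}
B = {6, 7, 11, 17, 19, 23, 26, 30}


Disjoint means A ∩ B = ∅.
A ∩ B = {6, 7, 17}
A ∩ B ≠ ∅, so A and B are NOT disjoint.

No, A and B are not disjoint (A ∩ B = {6, 7, 17})


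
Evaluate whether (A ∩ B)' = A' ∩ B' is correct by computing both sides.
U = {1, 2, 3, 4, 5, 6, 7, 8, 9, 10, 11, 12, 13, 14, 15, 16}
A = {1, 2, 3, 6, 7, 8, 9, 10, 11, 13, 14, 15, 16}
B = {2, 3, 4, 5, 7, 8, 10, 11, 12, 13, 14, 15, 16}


LHS: A ∩ B = {2, 3, 7, 8, 10, 11, 13, 14, 15, 16}
(A ∩ B)' = U \ (A ∩ B) = {1, 4, 5, 6, 9, 12}
A' = {4, 5, 12}, B' = {1, 6, 9}
Claimed RHS: A' ∩ B' = ∅
Identity is INVALID: LHS = {1, 4, 5, 6, 9, 12} but the RHS claimed here equals ∅. The correct form is (A ∩ B)' = A' ∪ B'.

Identity is invalid: (A ∩ B)' = {1, 4, 5, 6, 9, 12} but A' ∩ B' = ∅. The correct De Morgan law is (A ∩ B)' = A' ∪ B'.


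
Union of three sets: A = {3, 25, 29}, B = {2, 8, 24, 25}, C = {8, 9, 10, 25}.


A ∪ B = {2, 3, 8, 24, 25, 29}
(A ∪ B) ∪ C = {2, 3, 8, 9, 10, 24, 25, 29}

A ∪ B ∪ C = {2, 3, 8, 9, 10, 24, 25, 29}


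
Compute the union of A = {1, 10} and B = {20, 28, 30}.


A ∪ B = all elements in A or B (or both)
A = {1, 10}
B = {20, 28, 30}
A ∪ B = {1, 10, 20, 28, 30}

A ∪ B = {1, 10, 20, 28, 30}


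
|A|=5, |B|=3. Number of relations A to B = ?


A relation from A to B is any subset of A × B.
|A × B| = 5 × 3 = 15
# relations = 2^|A × B| = 2^15 = 32768

Number of relations = 32768


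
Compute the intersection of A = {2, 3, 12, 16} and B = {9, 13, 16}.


A ∩ B = elements in both A and B
A = {2, 3, 12, 16}
B = {9, 13, 16}
A ∩ B = {16}

A ∩ B = {16}


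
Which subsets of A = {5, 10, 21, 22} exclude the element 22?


A subset of A that omits 22 is a subset of A \ {22}, so there are 2^(n-1) = 2^3 = 8 of them.
Subsets excluding 22: ∅, {5}, {10}, {21}, {5, 10}, {5, 21}, {10, 21}, {5, 10, 21}

Subsets excluding 22 (8 total): ∅, {5}, {10}, {21}, {5, 10}, {5, 21}, {10, 21}, {5, 10, 21}


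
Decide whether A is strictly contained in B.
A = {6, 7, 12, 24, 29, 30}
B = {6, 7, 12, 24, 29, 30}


A ⊂ B requires: A ⊆ B AND A ≠ B.
A ⊆ B? Yes
A = B? Yes
A = B, so A is not a PROPER subset.

No, A is not a proper subset of B


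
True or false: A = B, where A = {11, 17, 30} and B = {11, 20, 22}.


Two sets are equal iff they have exactly the same elements.
A = {11, 17, 30}
B = {11, 20, 22}
Differences: {17, 20, 22, 30}
A ≠ B

No, A ≠ B


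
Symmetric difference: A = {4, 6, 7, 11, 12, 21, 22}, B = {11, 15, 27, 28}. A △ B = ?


A △ B = (A \ B) ∪ (B \ A) = elements in exactly one of A or B
A \ B = {4, 6, 7, 12, 21, 22}
B \ A = {15, 27, 28}
A △ B = {4, 6, 7, 12, 15, 21, 22, 27, 28}

A △ B = {4, 6, 7, 12, 15, 21, 22, 27, 28}


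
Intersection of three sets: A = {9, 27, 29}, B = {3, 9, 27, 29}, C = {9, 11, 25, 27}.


A ∩ B = {9, 27, 29}
(A ∩ B) ∩ C = {9, 27}

A ∩ B ∩ C = {9, 27}


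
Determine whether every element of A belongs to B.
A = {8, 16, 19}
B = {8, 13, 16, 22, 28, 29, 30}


A ⊆ B means every element of A is in B.
Elements in A not in B: {19}
So A ⊄ B.

No, A ⊄ B


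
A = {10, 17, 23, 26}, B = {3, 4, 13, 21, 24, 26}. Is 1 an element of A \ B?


A = {10, 17, 23, 26}, B = {3, 4, 13, 21, 24, 26}
A \ B = elements in A but not in B
A \ B = {10, 17, 23}
Checking if 1 ∈ A \ B
1 is not in A \ B → False

1 ∉ A \ B


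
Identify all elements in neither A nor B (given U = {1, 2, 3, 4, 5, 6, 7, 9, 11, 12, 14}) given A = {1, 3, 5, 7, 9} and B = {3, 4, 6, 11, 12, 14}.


A = {1, 3, 5, 7, 9}
B = {3, 4, 6, 11, 12, 14}
Region: in neither A nor B (given U = {1, 2, 3, 4, 5, 6, 7, 9, 11, 12, 14})
Elements: {2}

Elements in neither A nor B (given U = {1, 2, 3, 4, 5, 6, 7, 9, 11, 12, 14}): {2}


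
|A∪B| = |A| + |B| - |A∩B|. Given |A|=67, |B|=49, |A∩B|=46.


|A ∪ B| = |A| + |B| - |A ∩ B|
= 67 + 49 - 46
= 70

|A ∪ B| = 70


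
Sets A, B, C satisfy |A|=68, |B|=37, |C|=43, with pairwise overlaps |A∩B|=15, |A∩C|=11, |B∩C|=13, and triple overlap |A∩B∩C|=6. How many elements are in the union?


|A∪B∪C| = |A|+|B|+|C| - |A∩B|-|A∩C|-|B∩C| + |A∩B∩C|
= 68+37+43 - 15-11-13 + 6
= 148 - 39 + 6
= 115

|A ∪ B ∪ C| = 115


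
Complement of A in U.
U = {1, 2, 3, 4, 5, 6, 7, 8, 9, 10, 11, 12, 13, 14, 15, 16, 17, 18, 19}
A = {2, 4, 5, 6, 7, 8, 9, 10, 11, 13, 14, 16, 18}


Aᶜ = U \ A = elements in U but not in A
U = {1, 2, 3, 4, 5, 6, 7, 8, 9, 10, 11, 12, 13, 14, 15, 16, 17, 18, 19}
A = {2, 4, 5, 6, 7, 8, 9, 10, 11, 13, 14, 16, 18}
Aᶜ = {1, 3, 12, 15, 17, 19}

Aᶜ = {1, 3, 12, 15, 17, 19}


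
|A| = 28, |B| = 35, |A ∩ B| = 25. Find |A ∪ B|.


|A ∪ B| = |A| + |B| - |A ∩ B|
= 28 + 35 - 25
= 38

|A ∪ B| = 38


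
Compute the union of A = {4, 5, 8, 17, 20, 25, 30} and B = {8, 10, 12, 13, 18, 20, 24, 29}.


A ∪ B = all elements in A or B (or both)
A = {4, 5, 8, 17, 20, 25, 30}
B = {8, 10, 12, 13, 18, 20, 24, 29}
A ∪ B = {4, 5, 8, 10, 12, 13, 17, 18, 20, 24, 25, 29, 30}

A ∪ B = {4, 5, 8, 10, 12, 13, 17, 18, 20, 24, 25, 29, 30}


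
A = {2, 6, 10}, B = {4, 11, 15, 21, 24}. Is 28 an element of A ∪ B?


A = {2, 6, 10}, B = {4, 11, 15, 21, 24}
A ∪ B = all elements in A or B
A ∪ B = {2, 4, 6, 10, 11, 15, 21, 24}
Checking if 28 ∈ A ∪ B
28 is not in A ∪ B → False

28 ∉ A ∪ B


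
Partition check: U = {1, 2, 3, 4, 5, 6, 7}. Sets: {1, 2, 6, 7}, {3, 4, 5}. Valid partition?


A partition requires: (1) non-empty parts, (2) pairwise disjoint, (3) union = U
Parts: {1, 2, 6, 7}, {3, 4, 5}
Union of parts: {1, 2, 3, 4, 5, 6, 7}
U = {1, 2, 3, 4, 5, 6, 7}
All non-empty? True
Pairwise disjoint? True
Covers U? True

Yes, valid partition


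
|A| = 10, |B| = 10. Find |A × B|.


|A × B| = |A| × |B|
= 10 × 10
= 100

|A × B| = 100


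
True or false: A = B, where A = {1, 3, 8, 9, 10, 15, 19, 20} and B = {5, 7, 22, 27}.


Two sets are equal iff they have exactly the same elements.
A = {1, 3, 8, 9, 10, 15, 19, 20}
B = {5, 7, 22, 27}
Differences: {1, 3, 5, 7, 8, 9, 10, 15, 19, 20, 22, 27}
A ≠ B

No, A ≠ B


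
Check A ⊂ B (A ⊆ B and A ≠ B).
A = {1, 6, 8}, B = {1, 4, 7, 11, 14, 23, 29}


A ⊂ B requires: A ⊆ B AND A ≠ B.
A ⊆ B? No
A ⊄ B, so A is not a proper subset.

No, A is not a proper subset of B


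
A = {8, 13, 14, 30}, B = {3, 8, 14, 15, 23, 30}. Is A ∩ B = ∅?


Disjoint means A ∩ B = ∅.
A ∩ B = {8, 14, 30}
A ∩ B ≠ ∅, so A and B are NOT disjoint.

No, A and B are not disjoint (A ∩ B = {8, 14, 30})


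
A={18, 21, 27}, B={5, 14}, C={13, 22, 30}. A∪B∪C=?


A ∪ B = {5, 14, 18, 21, 27}
(A ∪ B) ∪ C = {5, 13, 14, 18, 21, 22, 27, 30}

A ∪ B ∪ C = {5, 13, 14, 18, 21, 22, 27, 30}


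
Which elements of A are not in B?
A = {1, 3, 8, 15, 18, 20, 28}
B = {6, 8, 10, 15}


A \ B = elements in A but not in B
A = {1, 3, 8, 15, 18, 20, 28}
B = {6, 8, 10, 15}
Remove from A any elements in B
A \ B = {1, 3, 18, 20, 28}

A \ B = {1, 3, 18, 20, 28}


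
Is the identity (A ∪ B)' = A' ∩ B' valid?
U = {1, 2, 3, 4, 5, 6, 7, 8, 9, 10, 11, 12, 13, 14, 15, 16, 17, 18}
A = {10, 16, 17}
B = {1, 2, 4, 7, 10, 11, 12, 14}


LHS: A ∪ B = {1, 2, 4, 7, 10, 11, 12, 14, 16, 17}
(A ∪ B)' = U \ (A ∪ B) = {3, 5, 6, 8, 9, 13, 15, 18}
A' = {1, 2, 3, 4, 5, 6, 7, 8, 9, 11, 12, 13, 14, 15, 18}, B' = {3, 5, 6, 8, 9, 13, 15, 16, 17, 18}
Claimed RHS: A' ∩ B' = {3, 5, 6, 8, 9, 13, 15, 18}
Identity is VALID: LHS = RHS = {3, 5, 6, 8, 9, 13, 15, 18} ✓

Identity is valid. (A ∪ B)' = A' ∩ B' = {3, 5, 6, 8, 9, 13, 15, 18}


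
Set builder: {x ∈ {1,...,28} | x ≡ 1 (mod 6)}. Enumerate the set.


Checking each candidate:
Condition: x in {1,...,28} with x ≡ 1 (mod 6)
Result = {1, 7, 13, 19, 25}

{1, 7, 13, 19, 25}


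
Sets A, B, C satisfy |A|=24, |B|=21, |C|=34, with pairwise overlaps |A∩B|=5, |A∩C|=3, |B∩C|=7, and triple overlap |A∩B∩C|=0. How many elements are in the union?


|A∪B∪C| = |A|+|B|+|C| - |A∩B|-|A∩C|-|B∩C| + |A∩B∩C|
= 24+21+34 - 5-3-7 + 0
= 79 - 15 + 0
= 64

|A ∪ B ∪ C| = 64


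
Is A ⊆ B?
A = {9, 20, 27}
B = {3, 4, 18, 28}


A ⊆ B means every element of A is in B.
Elements in A not in B: {9, 20, 27}
So A ⊄ B.

No, A ⊄ B


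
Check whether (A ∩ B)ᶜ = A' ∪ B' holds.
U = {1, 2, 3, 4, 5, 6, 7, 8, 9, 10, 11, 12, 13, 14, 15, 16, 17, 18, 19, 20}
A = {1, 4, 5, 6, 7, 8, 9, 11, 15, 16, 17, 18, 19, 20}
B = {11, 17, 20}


LHS: A ∩ B = {11, 17, 20}
(A ∩ B)' = U \ (A ∩ B) = {1, 2, 3, 4, 5, 6, 7, 8, 9, 10, 12, 13, 14, 15, 16, 18, 19}
A' = {2, 3, 10, 12, 13, 14}, B' = {1, 2, 3, 4, 5, 6, 7, 8, 9, 10, 12, 13, 14, 15, 16, 18, 19}
Claimed RHS: A' ∪ B' = {1, 2, 3, 4, 5, 6, 7, 8, 9, 10, 12, 13, 14, 15, 16, 18, 19}
Identity is VALID: LHS = RHS = {1, 2, 3, 4, 5, 6, 7, 8, 9, 10, 12, 13, 14, 15, 16, 18, 19} ✓

Identity is valid. (A ∩ B)' = A' ∪ B' = {1, 2, 3, 4, 5, 6, 7, 8, 9, 10, 12, 13, 14, 15, 16, 18, 19}


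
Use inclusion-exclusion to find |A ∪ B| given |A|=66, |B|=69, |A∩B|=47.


|A ∪ B| = |A| + |B| - |A ∩ B|
= 66 + 69 - 47
= 88

|A ∪ B| = 88


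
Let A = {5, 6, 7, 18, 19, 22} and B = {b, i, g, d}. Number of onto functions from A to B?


n = |A| = 6, k = |B| = 4. Surjections via inclusion-exclusion:
S(n,k) = Σ(-1)^i × C(k,i) × (k-i)^n, i=0 to k
i=0: (-1)^0×C(4,0)×4^6 = 4096
i=1: (-1)^1×C(4,1)×3^6 = -2916
i=2: (-1)^2×C(4,2)×2^6 = 384
i=3: (-1)^3×C(4,3)×1^6 = -4
i=4: (-1)^4×C(4,4)×0^6 = 0
Total = 1560

Number of surjections = 1560


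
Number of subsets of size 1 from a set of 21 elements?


C(n,k) = n! / (k!(n-k)!)
C(21,1) = 21! / (1!20!)
= 21

C(21,1) = 21


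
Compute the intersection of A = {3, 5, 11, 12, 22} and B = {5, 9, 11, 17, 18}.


A ∩ B = elements in both A and B
A = {3, 5, 11, 12, 22}
B = {5, 9, 11, 17, 18}
A ∩ B = {5, 11}

A ∩ B = {5, 11}


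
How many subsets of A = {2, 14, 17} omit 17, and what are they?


A subset of A that omits 17 is a subset of A \ {17}, so there are 2^(n-1) = 2^2 = 4 of them.
Subsets excluding 17: ∅, {2}, {14}, {2, 14}

Subsets excluding 17 (4 total): ∅, {2}, {14}, {2, 14}


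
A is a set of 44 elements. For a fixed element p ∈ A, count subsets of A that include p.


Subsets of A containing p correspond to subsets of A \ {p}, which has 43 elements.
Count = 2^(n-1) = 2^43
= 8796093022208

Number of subsets containing p = 8796093022208


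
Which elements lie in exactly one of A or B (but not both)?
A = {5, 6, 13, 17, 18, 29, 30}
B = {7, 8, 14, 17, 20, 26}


A △ B = (A \ B) ∪ (B \ A) = elements in exactly one of A or B
A \ B = {5, 6, 13, 18, 29, 30}
B \ A = {7, 8, 14, 20, 26}
A △ B = {5, 6, 7, 8, 13, 14, 18, 20, 26, 29, 30}

A △ B = {5, 6, 7, 8, 13, 14, 18, 20, 26, 29, 30}


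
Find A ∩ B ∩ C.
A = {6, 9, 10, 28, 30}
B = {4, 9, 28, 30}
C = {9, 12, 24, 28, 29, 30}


A ∩ B = {9, 28, 30}
(A ∩ B) ∩ C = {9, 28, 30}

A ∩ B ∩ C = {9, 28, 30}


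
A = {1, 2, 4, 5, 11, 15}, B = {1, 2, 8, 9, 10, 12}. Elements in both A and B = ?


A = {1, 2, 4, 5, 11, 15}
B = {1, 2, 8, 9, 10, 12}
Region: in both A and B
Elements: {1, 2}

Elements in both A and B: {1, 2}


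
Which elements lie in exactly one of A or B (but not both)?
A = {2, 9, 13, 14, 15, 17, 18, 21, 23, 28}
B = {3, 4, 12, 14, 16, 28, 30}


A △ B = (A \ B) ∪ (B \ A) = elements in exactly one of A or B
A \ B = {2, 9, 13, 15, 17, 18, 21, 23}
B \ A = {3, 4, 12, 16, 30}
A △ B = {2, 3, 4, 9, 12, 13, 15, 16, 17, 18, 21, 23, 30}

A △ B = {2, 3, 4, 9, 12, 13, 15, 16, 17, 18, 21, 23, 30}


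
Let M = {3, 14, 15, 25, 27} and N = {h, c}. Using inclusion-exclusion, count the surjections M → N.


n = |M| = 5, k = |N| = 2. Surjections via inclusion-exclusion:
S(n,k) = Σ(-1)^i × C(k,i) × (k-i)^n, i=0 to k
i=0: (-1)^0×C(2,0)×2^5 = 32
i=1: (-1)^1×C(2,1)×1^5 = -2
i=2: (-1)^2×C(2,2)×0^5 = 0
Total = 30

Number of surjections = 30


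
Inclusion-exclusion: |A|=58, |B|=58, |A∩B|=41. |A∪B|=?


|A ∪ B| = |A| + |B| - |A ∩ B|
= 58 + 58 - 41
= 75

|A ∪ B| = 75


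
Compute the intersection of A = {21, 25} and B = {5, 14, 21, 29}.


A ∩ B = elements in both A and B
A = {21, 25}
B = {5, 14, 21, 29}
A ∩ B = {21}

A ∩ B = {21}


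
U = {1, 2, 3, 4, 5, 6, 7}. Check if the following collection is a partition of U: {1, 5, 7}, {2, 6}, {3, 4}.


A partition requires: (1) non-empty parts, (2) pairwise disjoint, (3) union = U
Parts: {1, 5, 7}, {2, 6}, {3, 4}
Union of parts: {1, 2, 3, 4, 5, 6, 7}
U = {1, 2, 3, 4, 5, 6, 7}
All non-empty? True
Pairwise disjoint? True
Covers U? True

Yes, valid partition


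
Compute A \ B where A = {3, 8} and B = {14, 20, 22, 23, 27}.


A \ B = elements in A but not in B
A = {3, 8}
B = {14, 20, 22, 23, 27}
Remove from A any elements in B
A \ B = {3, 8}

A \ B = {3, 8}


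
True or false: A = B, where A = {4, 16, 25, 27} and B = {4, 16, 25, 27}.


Two sets are equal iff they have exactly the same elements.
A = {4, 16, 25, 27}
B = {4, 16, 25, 27}
Same elements → A = B

Yes, A = B


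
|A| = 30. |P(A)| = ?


Number of subsets = 2^n
= 2^30
= 1073741824

|P(A)| = 1073741824


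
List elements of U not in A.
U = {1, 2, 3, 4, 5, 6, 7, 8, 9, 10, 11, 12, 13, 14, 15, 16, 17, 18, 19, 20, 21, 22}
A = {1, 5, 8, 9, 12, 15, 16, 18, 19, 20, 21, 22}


Aᶜ = U \ A = elements in U but not in A
U = {1, 2, 3, 4, 5, 6, 7, 8, 9, 10, 11, 12, 13, 14, 15, 16, 17, 18, 19, 20, 21, 22}
A = {1, 5, 8, 9, 12, 15, 16, 18, 19, 20, 21, 22}
Aᶜ = {2, 3, 4, 6, 7, 10, 11, 13, 14, 17}

Aᶜ = {2, 3, 4, 6, 7, 10, 11, 13, 14, 17}


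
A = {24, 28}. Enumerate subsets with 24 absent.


A subset of A that omits 24 is a subset of A \ {24}, so there are 2^(n-1) = 2^1 = 2 of them.
Subsets excluding 24: ∅, {28}

Subsets excluding 24 (2 total): ∅, {28}


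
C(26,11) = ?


C(n,k) = n! / (k!(n-k)!)
C(26,11) = 26! / (11!15!)
= 7726160

C(26,11) = 7726160


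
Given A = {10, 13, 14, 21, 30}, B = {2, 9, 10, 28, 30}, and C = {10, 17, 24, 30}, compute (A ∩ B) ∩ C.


A ∩ B = {10, 30}
(A ∩ B) ∩ C = {10, 30}

A ∩ B ∩ C = {10, 30}


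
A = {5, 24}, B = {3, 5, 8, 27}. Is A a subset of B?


A ⊆ B means every element of A is in B.
Elements in A not in B: {24}
So A ⊄ B.

No, A ⊄ B


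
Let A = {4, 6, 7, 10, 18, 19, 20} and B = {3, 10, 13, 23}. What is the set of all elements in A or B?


A ∪ B = all elements in A or B (or both)
A = {4, 6, 7, 10, 18, 19, 20}
B = {3, 10, 13, 23}
A ∪ B = {3, 4, 6, 7, 10, 13, 18, 19, 20, 23}

A ∪ B = {3, 4, 6, 7, 10, 13, 18, 19, 20, 23}


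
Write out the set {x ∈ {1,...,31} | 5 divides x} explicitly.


Checking each candidate:
Condition: multiples of 5 in {1,...,31}
Result = {5, 10, 15, 20, 25, 30}

{5, 10, 15, 20, 25, 30}


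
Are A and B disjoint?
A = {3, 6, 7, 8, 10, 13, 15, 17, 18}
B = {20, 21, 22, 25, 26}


Disjoint means A ∩ B = ∅.
A ∩ B = ∅
A ∩ B = ∅, so A and B are disjoint.

Yes, A and B are disjoint


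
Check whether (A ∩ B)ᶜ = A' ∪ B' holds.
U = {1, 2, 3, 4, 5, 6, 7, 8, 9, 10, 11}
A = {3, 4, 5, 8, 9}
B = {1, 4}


LHS: A ∩ B = {4}
(A ∩ B)' = U \ (A ∩ B) = {1, 2, 3, 5, 6, 7, 8, 9, 10, 11}
A' = {1, 2, 6, 7, 10, 11}, B' = {2, 3, 5, 6, 7, 8, 9, 10, 11}
Claimed RHS: A' ∪ B' = {1, 2, 3, 5, 6, 7, 8, 9, 10, 11}
Identity is VALID: LHS = RHS = {1, 2, 3, 5, 6, 7, 8, 9, 10, 11} ✓

Identity is valid. (A ∩ B)' = A' ∪ B' = {1, 2, 3, 5, 6, 7, 8, 9, 10, 11}


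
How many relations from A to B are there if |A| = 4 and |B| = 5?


A relation from A to B is any subset of A × B.
|A × B| = 4 × 5 = 20
# relations = 2^|A × B| = 2^20 = 1048576

Number of relations = 1048576


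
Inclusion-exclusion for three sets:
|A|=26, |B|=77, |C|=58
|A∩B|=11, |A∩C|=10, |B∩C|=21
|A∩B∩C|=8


|A∪B∪C| = |A|+|B|+|C| - |A∩B|-|A∩C|-|B∩C| + |A∩B∩C|
= 26+77+58 - 11-10-21 + 8
= 161 - 42 + 8
= 127

|A ∪ B ∪ C| = 127


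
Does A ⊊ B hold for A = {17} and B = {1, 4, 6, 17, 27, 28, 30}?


A ⊂ B requires: A ⊆ B AND A ≠ B.
A ⊆ B? Yes
A = B? No
A ⊂ B: Yes (A is a proper subset of B)

Yes, A ⊂ B


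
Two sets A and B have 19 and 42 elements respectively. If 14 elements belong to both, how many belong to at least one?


|A ∪ B| = |A| + |B| - |A ∩ B|
= 19 + 42 - 14
= 47

|A ∪ B| = 47


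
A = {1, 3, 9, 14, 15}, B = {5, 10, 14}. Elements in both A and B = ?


A = {1, 3, 9, 14, 15}
B = {5, 10, 14}
Region: in both A and B
Elements: {14}

Elements in both A and B: {14}


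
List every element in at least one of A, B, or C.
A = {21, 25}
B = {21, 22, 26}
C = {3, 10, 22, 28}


A ∪ B = {21, 22, 25, 26}
(A ∪ B) ∪ C = {3, 10, 21, 22, 25, 26, 28}

A ∪ B ∪ C = {3, 10, 21, 22, 25, 26, 28}


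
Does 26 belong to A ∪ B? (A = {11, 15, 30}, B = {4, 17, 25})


A = {11, 15, 30}, B = {4, 17, 25}
A ∪ B = all elements in A or B
A ∪ B = {4, 11, 15, 17, 25, 30}
Checking if 26 ∈ A ∪ B
26 is not in A ∪ B → False

26 ∉ A ∪ B


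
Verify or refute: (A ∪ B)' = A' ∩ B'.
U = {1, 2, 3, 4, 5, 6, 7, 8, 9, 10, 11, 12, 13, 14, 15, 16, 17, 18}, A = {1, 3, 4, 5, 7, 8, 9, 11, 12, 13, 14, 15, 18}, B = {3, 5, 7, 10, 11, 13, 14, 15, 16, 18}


LHS: A ∪ B = {1, 3, 4, 5, 7, 8, 9, 10, 11, 12, 13, 14, 15, 16, 18}
(A ∪ B)' = U \ (A ∪ B) = {2, 6, 17}
A' = {2, 6, 10, 16, 17}, B' = {1, 2, 4, 6, 8, 9, 12, 17}
Claimed RHS: A' ∩ B' = {2, 6, 17}
Identity is VALID: LHS = RHS = {2, 6, 17} ✓

Identity is valid. (A ∪ B)' = A' ∩ B' = {2, 6, 17}


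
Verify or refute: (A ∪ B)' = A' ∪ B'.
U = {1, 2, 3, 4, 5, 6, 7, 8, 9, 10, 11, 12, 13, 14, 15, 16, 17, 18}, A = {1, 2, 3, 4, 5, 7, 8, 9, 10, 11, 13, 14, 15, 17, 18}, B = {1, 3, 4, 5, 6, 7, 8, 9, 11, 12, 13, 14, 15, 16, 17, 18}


LHS: A ∪ B = {1, 2, 3, 4, 5, 6, 7, 8, 9, 10, 11, 12, 13, 14, 15, 16, 17, 18}
(A ∪ B)' = U \ (A ∪ B) = ∅
A' = {6, 12, 16}, B' = {2, 10}
Claimed RHS: A' ∪ B' = {2, 6, 10, 12, 16}
Identity is INVALID: LHS = ∅ but the RHS claimed here equals {2, 6, 10, 12, 16}. The correct form is (A ∪ B)' = A' ∩ B'.

Identity is invalid: (A ∪ B)' = ∅ but A' ∪ B' = {2, 6, 10, 12, 16}. The correct De Morgan law is (A ∪ B)' = A' ∩ B'.


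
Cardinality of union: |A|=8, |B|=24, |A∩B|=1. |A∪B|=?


|A ∪ B| = |A| + |B| - |A ∩ B|
= 8 + 24 - 1
= 31

|A ∪ B| = 31


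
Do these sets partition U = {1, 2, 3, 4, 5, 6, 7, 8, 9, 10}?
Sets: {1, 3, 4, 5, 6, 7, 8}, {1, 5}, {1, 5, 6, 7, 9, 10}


A partition requires: (1) non-empty parts, (2) pairwise disjoint, (3) union = U
Parts: {1, 3, 4, 5, 6, 7, 8}, {1, 5}, {1, 5, 6, 7, 9, 10}
Union of parts: {1, 3, 4, 5, 6, 7, 8, 9, 10}
U = {1, 2, 3, 4, 5, 6, 7, 8, 9, 10}
All non-empty? True
Pairwise disjoint? False
Covers U? False

No, not a valid partition


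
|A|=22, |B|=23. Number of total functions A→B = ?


Each of |A| = 22 inputs maps to any of |B| = 23 outputs.
# functions = |B|^|A| = 23^22
= 907846434775996175406740561329

Number of functions = 907846434775996175406740561329


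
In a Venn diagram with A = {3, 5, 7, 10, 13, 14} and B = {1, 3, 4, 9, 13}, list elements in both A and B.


A = {3, 5, 7, 10, 13, 14}
B = {1, 3, 4, 9, 13}
Region: in both A and B
Elements: {3, 13}

Elements in both A and B: {3, 13}


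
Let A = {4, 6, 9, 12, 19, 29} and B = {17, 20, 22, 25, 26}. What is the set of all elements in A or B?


A ∪ B = all elements in A or B (or both)
A = {4, 6, 9, 12, 19, 29}
B = {17, 20, 22, 25, 26}
A ∪ B = {4, 6, 9, 12, 17, 19, 20, 22, 25, 26, 29}

A ∪ B = {4, 6, 9, 12, 17, 19, 20, 22, 25, 26, 29}


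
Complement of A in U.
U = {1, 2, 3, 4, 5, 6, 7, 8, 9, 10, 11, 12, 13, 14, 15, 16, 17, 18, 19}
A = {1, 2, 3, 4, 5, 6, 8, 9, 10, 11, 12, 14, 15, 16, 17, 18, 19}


Aᶜ = U \ A = elements in U but not in A
U = {1, 2, 3, 4, 5, 6, 7, 8, 9, 10, 11, 12, 13, 14, 15, 16, 17, 18, 19}
A = {1, 2, 3, 4, 5, 6, 8, 9, 10, 11, 12, 14, 15, 16, 17, 18, 19}
Aᶜ = {7, 13}

Aᶜ = {7, 13}


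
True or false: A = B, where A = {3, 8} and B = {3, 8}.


Two sets are equal iff they have exactly the same elements.
A = {3, 8}
B = {3, 8}
Same elements → A = B

Yes, A = B


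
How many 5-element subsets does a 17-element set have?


C(n,k) = n! / (k!(n-k)!)
C(17,5) = 17! / (5!12!)
= 6188

C(17,5) = 6188


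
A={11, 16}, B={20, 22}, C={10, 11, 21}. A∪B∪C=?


A ∪ B = {11, 16, 20, 22}
(A ∪ B) ∪ C = {10, 11, 16, 20, 21, 22}

A ∪ B ∪ C = {10, 11, 16, 20, 21, 22}


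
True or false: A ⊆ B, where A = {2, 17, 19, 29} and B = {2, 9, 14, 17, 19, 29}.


A ⊆ B means every element of A is in B.
All elements of A are in B.
So A ⊆ B.

Yes, A ⊆ B


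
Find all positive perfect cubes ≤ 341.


Checking each candidate:
Condition: positive perfect cubes ≤ 341
Result = {1, 8, 27, 64, 125, 216}

{1, 8, 27, 64, 125, 216}


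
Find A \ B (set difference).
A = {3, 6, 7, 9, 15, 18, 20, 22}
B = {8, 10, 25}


A \ B = elements in A but not in B
A = {3, 6, 7, 9, 15, 18, 20, 22}
B = {8, 10, 25}
Remove from A any elements in B
A \ B = {3, 6, 7, 9, 15, 18, 20, 22}

A \ B = {3, 6, 7, 9, 15, 18, 20, 22}


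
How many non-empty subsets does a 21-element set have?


Total subsets = 2^n = 2^21 = 2097152
Non-empty subsets exclude the empty set: 2^n - 1
= 2097152 - 1
= 2097151

Number of non-empty subsets = 2097151


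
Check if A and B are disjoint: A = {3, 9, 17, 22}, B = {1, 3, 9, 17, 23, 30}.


Disjoint means A ∩ B = ∅.
A ∩ B = {3, 9, 17}
A ∩ B ≠ ∅, so A and B are NOT disjoint.

No, A and B are not disjoint (A ∩ B = {3, 9, 17})


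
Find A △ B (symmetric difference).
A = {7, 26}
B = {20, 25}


A △ B = (A \ B) ∪ (B \ A) = elements in exactly one of A or B
A \ B = {7, 26}
B \ A = {20, 25}
A △ B = {7, 20, 25, 26}

A △ B = {7, 20, 25, 26}


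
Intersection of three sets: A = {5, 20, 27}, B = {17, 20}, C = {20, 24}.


A ∩ B = {20}
(A ∩ B) ∩ C = {20}

A ∩ B ∩ C = {20}


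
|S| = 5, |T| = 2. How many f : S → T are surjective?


n = |S| = 5, k = |T| = 2. Surjections via inclusion-exclusion:
S(n,k) = Σ(-1)^i × C(k,i) × (k-i)^n, i=0 to k
i=0: (-1)^0×C(2,0)×2^5 = 32
i=1: (-1)^1×C(2,1)×1^5 = -2
i=2: (-1)^2×C(2,2)×0^5 = 0
Total = 30

Number of surjections = 30


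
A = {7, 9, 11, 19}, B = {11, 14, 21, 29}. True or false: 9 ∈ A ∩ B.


A = {7, 9, 11, 19}, B = {11, 14, 21, 29}
A ∩ B = elements in both A and B
A ∩ B = {11}
Checking if 9 ∈ A ∩ B
9 is not in A ∩ B → False

9 ∉ A ∩ B


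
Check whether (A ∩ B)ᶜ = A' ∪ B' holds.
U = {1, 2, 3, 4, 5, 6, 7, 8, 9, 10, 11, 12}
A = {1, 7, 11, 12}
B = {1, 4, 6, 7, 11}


LHS: A ∩ B = {1, 7, 11}
(A ∩ B)' = U \ (A ∩ B) = {2, 3, 4, 5, 6, 8, 9, 10, 12}
A' = {2, 3, 4, 5, 6, 8, 9, 10}, B' = {2, 3, 5, 8, 9, 10, 12}
Claimed RHS: A' ∪ B' = {2, 3, 4, 5, 6, 8, 9, 10, 12}
Identity is VALID: LHS = RHS = {2, 3, 4, 5, 6, 8, 9, 10, 12} ✓

Identity is valid. (A ∩ B)' = A' ∪ B' = {2, 3, 4, 5, 6, 8, 9, 10, 12}


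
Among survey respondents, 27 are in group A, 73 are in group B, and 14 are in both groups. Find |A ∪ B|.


|A ∪ B| = |A| + |B| - |A ∩ B|
= 27 + 73 - 14
= 86

|A ∪ B| = 86


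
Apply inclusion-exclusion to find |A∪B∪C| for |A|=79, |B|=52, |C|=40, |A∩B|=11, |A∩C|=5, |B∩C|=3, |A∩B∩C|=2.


|A∪B∪C| = |A|+|B|+|C| - |A∩B|-|A∩C|-|B∩C| + |A∩B∩C|
= 79+52+40 - 11-5-3 + 2
= 171 - 19 + 2
= 154

|A ∪ B ∪ C| = 154


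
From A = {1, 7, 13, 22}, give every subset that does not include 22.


A subset of A that omits 22 is a subset of A \ {22}, so there are 2^(n-1) = 2^3 = 8 of them.
Subsets excluding 22: ∅, {1}, {7}, {13}, {1, 7}, {1, 13}, {7, 13}, {1, 7, 13}

Subsets excluding 22 (8 total): ∅, {1}, {7}, {13}, {1, 7}, {1, 13}, {7, 13}, {1, 7, 13}


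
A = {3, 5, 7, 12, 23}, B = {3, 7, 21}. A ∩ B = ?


A ∩ B = elements in both A and B
A = {3, 5, 7, 12, 23}
B = {3, 7, 21}
A ∩ B = {3, 7}

A ∩ B = {3, 7}


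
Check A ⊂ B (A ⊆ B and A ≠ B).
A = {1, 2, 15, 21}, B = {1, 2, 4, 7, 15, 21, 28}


A ⊂ B requires: A ⊆ B AND A ≠ B.
A ⊆ B? Yes
A = B? No
A ⊂ B: Yes (A is a proper subset of B)

Yes, A ⊂ B


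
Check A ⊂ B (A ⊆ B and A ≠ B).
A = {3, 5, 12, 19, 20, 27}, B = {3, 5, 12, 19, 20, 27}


A ⊂ B requires: A ⊆ B AND A ≠ B.
A ⊆ B? Yes
A = B? Yes
A = B, so A is not a PROPER subset.

No, A is not a proper subset of B


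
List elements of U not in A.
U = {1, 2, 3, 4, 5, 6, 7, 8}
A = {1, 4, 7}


Aᶜ = U \ A = elements in U but not in A
U = {1, 2, 3, 4, 5, 6, 7, 8}
A = {1, 4, 7}
Aᶜ = {2, 3, 5, 6, 8}

Aᶜ = {2, 3, 5, 6, 8}


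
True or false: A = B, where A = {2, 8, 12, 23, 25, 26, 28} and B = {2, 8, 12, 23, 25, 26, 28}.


Two sets are equal iff they have exactly the same elements.
A = {2, 8, 12, 23, 25, 26, 28}
B = {2, 8, 12, 23, 25, 26, 28}
Same elements → A = B

Yes, A = B


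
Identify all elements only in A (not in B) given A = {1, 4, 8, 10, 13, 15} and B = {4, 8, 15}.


A = {1, 4, 8, 10, 13, 15}
B = {4, 8, 15}
Region: only in A (not in B)
Elements: {1, 10, 13}

Elements only in A (not in B): {1, 10, 13}


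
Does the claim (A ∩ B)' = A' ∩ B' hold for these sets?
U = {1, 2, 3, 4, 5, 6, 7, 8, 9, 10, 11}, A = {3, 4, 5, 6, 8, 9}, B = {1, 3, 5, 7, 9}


LHS: A ∩ B = {3, 5, 9}
(A ∩ B)' = U \ (A ∩ B) = {1, 2, 4, 6, 7, 8, 10, 11}
A' = {1, 2, 7, 10, 11}, B' = {2, 4, 6, 8, 10, 11}
Claimed RHS: A' ∩ B' = {2, 10, 11}
Identity is INVALID: LHS = {1, 2, 4, 6, 7, 8, 10, 11} but the RHS claimed here equals {2, 10, 11}. The correct form is (A ∩ B)' = A' ∪ B'.

Identity is invalid: (A ∩ B)' = {1, 2, 4, 6, 7, 8, 10, 11} but A' ∩ B' = {2, 10, 11}. The correct De Morgan law is (A ∩ B)' = A' ∪ B'.


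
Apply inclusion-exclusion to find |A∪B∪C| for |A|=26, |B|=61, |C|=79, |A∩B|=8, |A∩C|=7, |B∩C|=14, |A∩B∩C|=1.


|A∪B∪C| = |A|+|B|+|C| - |A∩B|-|A∩C|-|B∩C| + |A∩B∩C|
= 26+61+79 - 8-7-14 + 1
= 166 - 29 + 1
= 138

|A ∪ B ∪ C| = 138


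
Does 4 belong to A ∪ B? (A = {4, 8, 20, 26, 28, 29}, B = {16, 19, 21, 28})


A = {4, 8, 20, 26, 28, 29}, B = {16, 19, 21, 28}
A ∪ B = all elements in A or B
A ∪ B = {4, 8, 16, 19, 20, 21, 26, 28, 29}
Checking if 4 ∈ A ∪ B
4 is in A ∪ B → True

4 ∈ A ∪ B


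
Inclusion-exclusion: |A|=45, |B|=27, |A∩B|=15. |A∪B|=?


|A ∪ B| = |A| + |B| - |A ∩ B|
= 45 + 27 - 15
= 57

|A ∪ B| = 57


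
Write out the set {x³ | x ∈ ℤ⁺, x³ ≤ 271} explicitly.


Checking each candidate:
Condition: positive perfect cubes ≤ 271
Result = {1, 8, 27, 64, 125, 216}

{1, 8, 27, 64, 125, 216}


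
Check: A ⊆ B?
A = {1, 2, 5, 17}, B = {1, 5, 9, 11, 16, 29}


A ⊆ B means every element of A is in B.
Elements in A not in B: {2, 17}
So A ⊄ B.

No, A ⊄ B


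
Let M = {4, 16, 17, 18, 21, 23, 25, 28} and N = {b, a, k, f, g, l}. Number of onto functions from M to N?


n = |M| = 8, k = |N| = 6. Surjections via inclusion-exclusion:
S(n,k) = Σ(-1)^i × C(k,i) × (k-i)^n, i=0 to k
i=0: (-1)^0×C(6,0)×6^8 = 1679616
i=1: (-1)^1×C(6,1)×5^8 = -2343750
i=2: (-1)^2×C(6,2)×4^8 = 983040
i=3: (-1)^3×C(6,3)×3^8 = -131220
i=4: (-1)^4×C(6,4)×2^8 = 3840
i=5: (-1)^5×C(6,5)×1^8 = -6
i=6: (-1)^6×C(6,6)×0^8 = 0
Total = 191520

Number of surjections = 191520


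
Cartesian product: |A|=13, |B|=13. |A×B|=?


|A × B| = |A| × |B|
= 13 × 13
= 169

|A × B| = 169


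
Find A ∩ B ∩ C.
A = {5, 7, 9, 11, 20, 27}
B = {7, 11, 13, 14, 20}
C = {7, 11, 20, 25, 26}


A ∩ B = {7, 11, 20}
(A ∩ B) ∩ C = {7, 11, 20}

A ∩ B ∩ C = {7, 11, 20}


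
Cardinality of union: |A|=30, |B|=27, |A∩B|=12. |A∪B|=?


|A ∪ B| = |A| + |B| - |A ∩ B|
= 30 + 27 - 12
= 45

|A ∪ B| = 45


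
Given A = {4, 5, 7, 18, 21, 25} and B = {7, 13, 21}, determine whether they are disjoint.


Disjoint means A ∩ B = ∅.
A ∩ B = {7, 21}
A ∩ B ≠ ∅, so A and B are NOT disjoint.

No, A and B are not disjoint (A ∩ B = {7, 21})


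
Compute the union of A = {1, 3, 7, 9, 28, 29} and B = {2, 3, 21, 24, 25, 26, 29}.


A ∪ B = all elements in A or B (or both)
A = {1, 3, 7, 9, 28, 29}
B = {2, 3, 21, 24, 25, 26, 29}
A ∪ B = {1, 2, 3, 7, 9, 21, 24, 25, 26, 28, 29}

A ∪ B = {1, 2, 3, 7, 9, 21, 24, 25, 26, 28, 29}


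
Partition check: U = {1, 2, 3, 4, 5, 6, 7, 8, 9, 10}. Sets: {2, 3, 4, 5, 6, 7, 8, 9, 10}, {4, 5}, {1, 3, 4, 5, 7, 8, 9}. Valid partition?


A partition requires: (1) non-empty parts, (2) pairwise disjoint, (3) union = U
Parts: {2, 3, 4, 5, 6, 7, 8, 9, 10}, {4, 5}, {1, 3, 4, 5, 7, 8, 9}
Union of parts: {1, 2, 3, 4, 5, 6, 7, 8, 9, 10}
U = {1, 2, 3, 4, 5, 6, 7, 8, 9, 10}
All non-empty? True
Pairwise disjoint? False
Covers U? True

No, not a valid partition


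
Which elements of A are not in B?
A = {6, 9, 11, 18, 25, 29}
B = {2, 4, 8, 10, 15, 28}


A \ B = elements in A but not in B
A = {6, 9, 11, 18, 25, 29}
B = {2, 4, 8, 10, 15, 28}
Remove from A any elements in B
A \ B = {6, 9, 11, 18, 25, 29}

A \ B = {6, 9, 11, 18, 25, 29}


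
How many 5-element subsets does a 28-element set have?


C(n,k) = n! / (k!(n-k)!)
C(28,5) = 28! / (5!23!)
= 98280

C(28,5) = 98280


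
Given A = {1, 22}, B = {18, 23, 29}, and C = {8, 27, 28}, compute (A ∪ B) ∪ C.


A ∪ B = {1, 18, 22, 23, 29}
(A ∪ B) ∪ C = {1, 8, 18, 22, 23, 27, 28, 29}

A ∪ B ∪ C = {1, 8, 18, 22, 23, 27, 28, 29}


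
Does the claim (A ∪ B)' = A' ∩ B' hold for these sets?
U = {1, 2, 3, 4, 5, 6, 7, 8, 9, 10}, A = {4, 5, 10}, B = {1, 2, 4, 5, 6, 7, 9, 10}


LHS: A ∪ B = {1, 2, 4, 5, 6, 7, 9, 10}
(A ∪ B)' = U \ (A ∪ B) = {3, 8}
A' = {1, 2, 3, 6, 7, 8, 9}, B' = {3, 8}
Claimed RHS: A' ∩ B' = {3, 8}
Identity is VALID: LHS = RHS = {3, 8} ✓

Identity is valid. (A ∪ B)' = A' ∩ B' = {3, 8}
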